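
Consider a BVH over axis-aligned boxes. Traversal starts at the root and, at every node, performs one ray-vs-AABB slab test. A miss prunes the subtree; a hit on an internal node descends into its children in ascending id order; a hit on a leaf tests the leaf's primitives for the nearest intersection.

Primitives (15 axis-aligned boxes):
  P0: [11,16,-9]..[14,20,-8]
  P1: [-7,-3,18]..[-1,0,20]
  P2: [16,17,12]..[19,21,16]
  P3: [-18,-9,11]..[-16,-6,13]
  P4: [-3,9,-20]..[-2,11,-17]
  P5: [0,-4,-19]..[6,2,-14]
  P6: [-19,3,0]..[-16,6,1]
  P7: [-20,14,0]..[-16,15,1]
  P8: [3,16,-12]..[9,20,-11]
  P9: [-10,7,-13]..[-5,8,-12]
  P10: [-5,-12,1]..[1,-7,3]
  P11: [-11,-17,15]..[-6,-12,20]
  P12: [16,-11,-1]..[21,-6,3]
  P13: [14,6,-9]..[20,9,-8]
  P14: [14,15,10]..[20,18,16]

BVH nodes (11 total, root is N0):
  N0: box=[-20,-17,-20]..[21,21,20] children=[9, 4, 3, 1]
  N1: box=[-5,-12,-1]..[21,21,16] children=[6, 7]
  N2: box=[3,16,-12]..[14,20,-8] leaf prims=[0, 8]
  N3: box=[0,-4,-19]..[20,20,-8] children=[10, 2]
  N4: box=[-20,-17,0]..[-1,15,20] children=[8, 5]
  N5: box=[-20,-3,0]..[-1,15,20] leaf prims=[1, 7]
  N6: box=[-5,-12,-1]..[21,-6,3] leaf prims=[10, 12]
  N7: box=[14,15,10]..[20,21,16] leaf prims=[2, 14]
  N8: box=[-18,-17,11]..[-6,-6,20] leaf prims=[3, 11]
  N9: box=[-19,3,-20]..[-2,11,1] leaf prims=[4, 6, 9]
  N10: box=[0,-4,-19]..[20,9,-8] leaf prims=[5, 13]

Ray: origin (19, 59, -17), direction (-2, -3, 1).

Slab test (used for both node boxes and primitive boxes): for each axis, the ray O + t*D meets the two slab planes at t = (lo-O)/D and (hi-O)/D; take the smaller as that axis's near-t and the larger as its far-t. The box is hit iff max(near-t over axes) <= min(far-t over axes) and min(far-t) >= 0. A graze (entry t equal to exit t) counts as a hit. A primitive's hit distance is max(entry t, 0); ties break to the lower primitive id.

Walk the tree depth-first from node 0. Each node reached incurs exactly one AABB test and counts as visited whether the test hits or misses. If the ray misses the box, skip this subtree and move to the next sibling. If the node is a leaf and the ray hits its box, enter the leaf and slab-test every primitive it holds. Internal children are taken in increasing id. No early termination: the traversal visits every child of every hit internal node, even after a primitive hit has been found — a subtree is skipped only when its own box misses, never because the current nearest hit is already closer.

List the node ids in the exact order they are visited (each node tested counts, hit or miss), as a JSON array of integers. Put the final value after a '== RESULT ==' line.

Walk:
N0 x:[-1,39/2] y:[38/3,76/3] z:[-3,37] -> hit [38/3,39/2], descend [1, 3, 4, 9]
  N1 x:[-1,12] y:[38/3,71/3] z:[16,33] -> miss, prune
  N3 x:[-1/2,19/2] y:[13,21] z:[-2,9] -> miss, prune
  N4 x:[10,39/2] y:[44/3,76/3] z:[17,37] -> hit [17,39/2], descend [5, 8]
    N5 x:[10,39/2] y:[44/3,62/3] z:[17,37] -> hit [17,39/2] leaf, test {P1(miss), P7(miss)}
    N8 x:[25/2,37/2] y:[65/3,76/3] z:[28,37] -> miss, prune
  N9 x:[21/2,19] y:[16,56/3] z:[-3,18] -> hit [16,18] leaf, test {P4(miss), P6@t=53/3, P9(miss)}

Visited [0, 1, 3, 4, 5, 8, 9]. Tests: 7 box, 2 leaf. Nearest: P6.

== RESULT ==
[0, 1, 3, 4, 5, 8, 9]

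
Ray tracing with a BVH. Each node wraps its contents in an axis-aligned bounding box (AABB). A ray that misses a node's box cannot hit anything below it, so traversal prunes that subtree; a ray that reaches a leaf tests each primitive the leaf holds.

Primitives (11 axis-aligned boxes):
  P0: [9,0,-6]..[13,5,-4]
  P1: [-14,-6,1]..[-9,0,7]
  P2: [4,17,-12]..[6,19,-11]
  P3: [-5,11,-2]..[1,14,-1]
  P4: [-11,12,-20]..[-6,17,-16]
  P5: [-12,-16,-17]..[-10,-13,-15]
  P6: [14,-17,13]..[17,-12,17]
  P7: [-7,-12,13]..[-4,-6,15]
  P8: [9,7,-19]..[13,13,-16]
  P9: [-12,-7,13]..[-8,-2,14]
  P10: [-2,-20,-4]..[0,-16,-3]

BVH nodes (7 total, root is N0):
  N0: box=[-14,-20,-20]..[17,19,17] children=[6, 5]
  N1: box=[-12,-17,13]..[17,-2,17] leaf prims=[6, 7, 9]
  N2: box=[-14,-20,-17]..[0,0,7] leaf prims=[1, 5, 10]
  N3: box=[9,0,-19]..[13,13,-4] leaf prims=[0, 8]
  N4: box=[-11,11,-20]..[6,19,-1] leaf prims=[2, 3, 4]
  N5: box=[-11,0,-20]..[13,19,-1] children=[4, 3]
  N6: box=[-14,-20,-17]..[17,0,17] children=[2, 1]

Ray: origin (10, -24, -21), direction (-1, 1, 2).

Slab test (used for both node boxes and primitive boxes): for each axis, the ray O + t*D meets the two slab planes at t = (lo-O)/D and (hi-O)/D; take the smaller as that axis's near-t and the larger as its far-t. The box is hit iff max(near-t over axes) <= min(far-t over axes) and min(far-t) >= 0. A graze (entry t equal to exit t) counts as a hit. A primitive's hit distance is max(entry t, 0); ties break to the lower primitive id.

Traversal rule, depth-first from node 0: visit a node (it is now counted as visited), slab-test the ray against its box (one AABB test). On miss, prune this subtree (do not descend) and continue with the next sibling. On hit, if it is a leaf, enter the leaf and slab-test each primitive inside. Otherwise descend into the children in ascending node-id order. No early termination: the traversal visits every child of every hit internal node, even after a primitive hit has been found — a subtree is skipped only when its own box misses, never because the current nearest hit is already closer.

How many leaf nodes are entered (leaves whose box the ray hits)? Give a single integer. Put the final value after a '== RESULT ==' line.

Traverse from the root:
N0 x:[-7,24] y:[4,43] z:[1/2,19] -> hit [4,19], descend [5, 6]
  N5 x:[-3,21] y:[24,43] z:[1/2,10] -> miss, prune
  N6 x:[-7,24] y:[4,24] z:[2,19] -> hit [4,19], descend [1, 2]
    N1 x:[-7,22] y:[7,22] z:[17,19] -> hit [17,19] leaf, test {P6(miss), P7@t=17, P9(miss)}
    N2 x:[10,24] y:[4,24] z:[2,14] -> hit [10,14] leaf, test {P1(miss), P5(miss), P10(miss)}

order=[0, 5, 6, 1, 2]  |boxes|=5  |leaves|=2  hit=P7

== RESULT ==
2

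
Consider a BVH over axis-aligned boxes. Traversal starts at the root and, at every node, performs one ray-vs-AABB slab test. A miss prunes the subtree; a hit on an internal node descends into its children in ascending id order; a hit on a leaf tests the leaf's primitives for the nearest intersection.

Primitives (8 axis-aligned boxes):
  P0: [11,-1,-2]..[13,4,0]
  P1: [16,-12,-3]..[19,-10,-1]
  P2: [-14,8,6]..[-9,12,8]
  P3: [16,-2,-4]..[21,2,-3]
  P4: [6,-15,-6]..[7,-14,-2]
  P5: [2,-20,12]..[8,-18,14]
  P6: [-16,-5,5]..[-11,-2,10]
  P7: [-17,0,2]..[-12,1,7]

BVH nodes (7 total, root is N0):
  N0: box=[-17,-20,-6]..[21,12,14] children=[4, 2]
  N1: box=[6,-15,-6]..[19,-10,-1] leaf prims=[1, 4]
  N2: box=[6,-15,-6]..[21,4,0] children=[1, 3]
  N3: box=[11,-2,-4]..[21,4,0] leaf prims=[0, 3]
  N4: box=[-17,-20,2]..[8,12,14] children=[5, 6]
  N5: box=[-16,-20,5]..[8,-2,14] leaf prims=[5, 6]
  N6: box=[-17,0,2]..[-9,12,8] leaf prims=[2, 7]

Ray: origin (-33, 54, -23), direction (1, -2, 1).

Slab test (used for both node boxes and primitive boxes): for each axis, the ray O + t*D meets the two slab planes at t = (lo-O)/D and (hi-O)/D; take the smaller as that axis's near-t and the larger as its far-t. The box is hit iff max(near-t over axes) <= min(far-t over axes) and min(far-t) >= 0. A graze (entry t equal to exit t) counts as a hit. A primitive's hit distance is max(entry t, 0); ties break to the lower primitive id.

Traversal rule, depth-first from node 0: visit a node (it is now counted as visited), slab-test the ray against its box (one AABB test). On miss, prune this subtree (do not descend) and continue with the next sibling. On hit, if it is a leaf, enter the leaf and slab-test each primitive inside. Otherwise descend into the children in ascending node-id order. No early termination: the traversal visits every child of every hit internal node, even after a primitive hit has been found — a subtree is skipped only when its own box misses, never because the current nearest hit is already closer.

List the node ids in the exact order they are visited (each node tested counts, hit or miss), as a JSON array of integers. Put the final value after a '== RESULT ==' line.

Traverse from the root:
N0 x:[16,54] y:[21,37] z:[17,37] -> hit [21,37], descend [2, 4]
  N2 x:[39,54] y:[25,69/2] z:[17,23] -> miss, prune
  N4 x:[16,41] y:[21,37] z:[25,37] -> hit [25,37], descend [5, 6]
    N5 x:[17,41] y:[28,37] z:[28,37] -> hit [28,37] leaf, test {P5@t=36, P6(miss)}
    N6 x:[16,24] y:[21,27] z:[25,31] -> miss, prune

Summary -> nodes [0, 2, 4, 5, 6]; box-tests=5; leaf-entries=1; first=P5

== RESULT ==
[0, 2, 4, 5, 6]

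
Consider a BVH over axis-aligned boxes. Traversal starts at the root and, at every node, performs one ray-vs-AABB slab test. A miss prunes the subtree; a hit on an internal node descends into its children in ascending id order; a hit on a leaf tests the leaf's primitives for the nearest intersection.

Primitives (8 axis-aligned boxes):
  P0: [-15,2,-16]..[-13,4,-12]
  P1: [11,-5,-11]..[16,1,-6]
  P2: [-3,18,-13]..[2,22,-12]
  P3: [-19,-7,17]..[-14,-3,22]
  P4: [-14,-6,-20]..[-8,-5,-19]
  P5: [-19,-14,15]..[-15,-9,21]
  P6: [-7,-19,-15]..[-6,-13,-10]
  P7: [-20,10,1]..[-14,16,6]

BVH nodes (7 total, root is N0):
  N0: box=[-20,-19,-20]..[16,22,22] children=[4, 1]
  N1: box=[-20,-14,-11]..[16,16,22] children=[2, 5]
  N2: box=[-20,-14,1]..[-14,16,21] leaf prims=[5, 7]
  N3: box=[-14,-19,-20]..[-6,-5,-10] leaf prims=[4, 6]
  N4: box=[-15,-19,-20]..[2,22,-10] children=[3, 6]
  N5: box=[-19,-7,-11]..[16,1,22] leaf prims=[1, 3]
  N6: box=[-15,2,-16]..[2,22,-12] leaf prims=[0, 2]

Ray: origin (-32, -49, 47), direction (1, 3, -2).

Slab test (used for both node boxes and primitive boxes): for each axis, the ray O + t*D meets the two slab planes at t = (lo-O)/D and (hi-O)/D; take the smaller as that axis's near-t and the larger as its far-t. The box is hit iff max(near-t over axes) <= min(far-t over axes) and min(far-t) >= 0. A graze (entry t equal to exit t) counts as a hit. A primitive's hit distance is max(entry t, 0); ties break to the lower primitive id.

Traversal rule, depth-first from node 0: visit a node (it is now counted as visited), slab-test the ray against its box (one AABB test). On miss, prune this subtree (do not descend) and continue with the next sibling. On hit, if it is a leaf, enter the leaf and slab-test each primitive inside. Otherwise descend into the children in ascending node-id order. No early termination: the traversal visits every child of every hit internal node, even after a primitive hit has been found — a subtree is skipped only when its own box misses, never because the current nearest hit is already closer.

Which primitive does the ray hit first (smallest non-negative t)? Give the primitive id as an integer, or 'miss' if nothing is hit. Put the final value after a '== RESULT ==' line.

Traverse from the root:
N0 x:[12,48] y:[10,71/3] z:[25/2,67/2] -> hit [25/2,71/3], descend [1, 4]
  N1 x:[12,48] y:[35/3,65/3] z:[25/2,29] -> hit [25/2,65/3], descend [2, 5]
    N2 x:[12,18] y:[35/3,65/3] z:[13,23] -> hit [13,18] leaf, test {P5@t=13, P7(miss)}
    N5 x:[13,48] y:[14,50/3] z:[25/2,29] -> hit [14,50/3] leaf, test {P1(miss), P3@t=14}
  N4 x:[17,34] y:[10,71/3] z:[57/2,67/2] -> miss, prune

order=[0, 1, 2, 5, 4]  |boxes|=5  |leaves|=2  hit=P5

== RESULT ==
5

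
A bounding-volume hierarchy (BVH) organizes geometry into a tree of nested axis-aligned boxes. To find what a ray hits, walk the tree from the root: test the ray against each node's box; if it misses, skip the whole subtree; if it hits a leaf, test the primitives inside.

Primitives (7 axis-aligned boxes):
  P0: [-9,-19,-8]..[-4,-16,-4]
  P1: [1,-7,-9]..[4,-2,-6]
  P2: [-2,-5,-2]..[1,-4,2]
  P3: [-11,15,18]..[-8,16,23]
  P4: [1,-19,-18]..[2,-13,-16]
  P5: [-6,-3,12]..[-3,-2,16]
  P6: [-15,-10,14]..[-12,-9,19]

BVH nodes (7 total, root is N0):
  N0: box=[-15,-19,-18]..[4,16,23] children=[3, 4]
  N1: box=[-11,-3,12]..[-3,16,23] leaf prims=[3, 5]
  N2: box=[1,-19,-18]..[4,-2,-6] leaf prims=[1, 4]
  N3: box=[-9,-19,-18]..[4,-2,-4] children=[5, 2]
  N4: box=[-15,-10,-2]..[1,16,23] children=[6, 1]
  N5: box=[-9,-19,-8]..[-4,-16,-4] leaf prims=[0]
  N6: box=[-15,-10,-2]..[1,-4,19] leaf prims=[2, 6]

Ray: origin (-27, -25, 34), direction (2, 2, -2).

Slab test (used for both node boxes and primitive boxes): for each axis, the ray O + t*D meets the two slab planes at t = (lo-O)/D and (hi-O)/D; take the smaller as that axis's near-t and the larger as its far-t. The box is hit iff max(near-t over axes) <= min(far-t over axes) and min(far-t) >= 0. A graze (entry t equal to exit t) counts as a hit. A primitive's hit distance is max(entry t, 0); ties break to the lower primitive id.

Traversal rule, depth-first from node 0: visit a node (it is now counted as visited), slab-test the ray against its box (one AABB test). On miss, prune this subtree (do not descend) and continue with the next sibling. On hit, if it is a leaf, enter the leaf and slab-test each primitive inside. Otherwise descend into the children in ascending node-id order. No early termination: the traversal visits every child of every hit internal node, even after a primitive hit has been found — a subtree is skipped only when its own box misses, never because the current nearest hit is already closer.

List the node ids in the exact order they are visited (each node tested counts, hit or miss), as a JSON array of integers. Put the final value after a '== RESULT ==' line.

Traverse from the root:
N0 x:[6,31/2] y:[3,41/2] z:[11/2,26] -> hit [6,31/2], descend [3, 4]
  N3 x:[9,31/2] y:[3,23/2] z:[19,26] -> miss, prune
  N4 x:[6,14] y:[15/2,41/2] z:[11/2,18] -> hit [15/2,14], descend [1, 6]
    N1 x:[8,12] y:[11,41/2] z:[11/2,11] -> hit [11,11] leaf, test {P3(miss), P5@t=11}
    N6 x:[6,14] y:[15/2,21/2] z:[15/2,18] -> hit [15/2,21/2] leaf, test {P2(miss), P6@t=15/2}

5 AABB tests over nodes [0, 3, 4, 1, 6]; 2 leaves entered; closest P6.

== RESULT ==
[0, 3, 4, 1, 6]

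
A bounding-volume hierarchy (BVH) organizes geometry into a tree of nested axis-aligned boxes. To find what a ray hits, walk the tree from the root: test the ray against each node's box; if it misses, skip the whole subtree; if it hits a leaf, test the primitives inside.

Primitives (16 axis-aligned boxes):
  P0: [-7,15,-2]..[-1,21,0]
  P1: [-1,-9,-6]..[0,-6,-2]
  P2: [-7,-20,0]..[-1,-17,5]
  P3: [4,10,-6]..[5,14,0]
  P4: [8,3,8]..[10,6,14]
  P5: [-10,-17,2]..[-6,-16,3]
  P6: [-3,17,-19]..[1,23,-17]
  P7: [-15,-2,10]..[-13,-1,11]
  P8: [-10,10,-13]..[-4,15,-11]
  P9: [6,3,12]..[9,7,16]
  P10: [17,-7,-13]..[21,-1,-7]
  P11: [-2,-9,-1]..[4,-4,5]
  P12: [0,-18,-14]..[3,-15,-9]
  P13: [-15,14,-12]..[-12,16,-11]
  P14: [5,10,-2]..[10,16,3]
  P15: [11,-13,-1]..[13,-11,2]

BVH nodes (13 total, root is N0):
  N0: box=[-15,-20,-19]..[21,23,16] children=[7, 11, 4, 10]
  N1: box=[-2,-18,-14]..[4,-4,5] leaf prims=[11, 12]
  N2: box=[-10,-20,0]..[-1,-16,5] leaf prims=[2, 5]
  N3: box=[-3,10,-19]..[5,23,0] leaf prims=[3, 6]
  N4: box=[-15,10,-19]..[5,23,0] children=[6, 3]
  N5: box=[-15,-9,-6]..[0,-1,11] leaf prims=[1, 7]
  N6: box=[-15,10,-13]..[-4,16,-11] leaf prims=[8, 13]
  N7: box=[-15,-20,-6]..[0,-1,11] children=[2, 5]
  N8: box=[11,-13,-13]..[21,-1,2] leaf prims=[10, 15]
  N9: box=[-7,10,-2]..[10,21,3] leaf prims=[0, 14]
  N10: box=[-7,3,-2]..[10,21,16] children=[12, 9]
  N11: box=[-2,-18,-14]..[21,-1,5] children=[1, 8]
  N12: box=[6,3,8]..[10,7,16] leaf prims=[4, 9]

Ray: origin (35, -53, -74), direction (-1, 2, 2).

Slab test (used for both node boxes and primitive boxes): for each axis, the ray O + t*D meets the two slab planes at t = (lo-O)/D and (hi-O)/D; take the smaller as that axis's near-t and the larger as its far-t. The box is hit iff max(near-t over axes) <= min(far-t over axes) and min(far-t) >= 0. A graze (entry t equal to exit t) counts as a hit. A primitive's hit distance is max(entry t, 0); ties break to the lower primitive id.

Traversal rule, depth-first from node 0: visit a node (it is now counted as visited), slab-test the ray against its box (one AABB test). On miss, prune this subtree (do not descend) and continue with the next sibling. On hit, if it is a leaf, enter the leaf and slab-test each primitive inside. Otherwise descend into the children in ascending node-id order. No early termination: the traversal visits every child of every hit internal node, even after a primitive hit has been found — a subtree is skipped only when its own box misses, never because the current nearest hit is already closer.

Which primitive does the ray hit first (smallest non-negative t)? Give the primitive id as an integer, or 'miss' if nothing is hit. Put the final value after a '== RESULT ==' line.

Traverse from the root:
N0 x:[14,50] y:[33/2,38] z:[55/2,45] -> hit [55/2,38], descend [4, 7, 10, 11]
  N4 x:[30,50] y:[63/2,38] z:[55/2,37] -> hit [63/2,37], descend [3, 6]
    N3 x:[30,38] y:[63/2,38] z:[55/2,37] -> hit [63/2,37] leaf, test {P3(miss), P6(miss)}
    N6 x:[39,50] y:[63/2,69/2] z:[61/2,63/2] -> miss, prune
  N7 x:[35,50] y:[33/2,26] z:[34,85/2] -> miss, prune
  N10 x:[25,42] y:[28,37] z:[36,45] -> hit [36,37], descend [9, 12]
    N9 x:[25,42] y:[63/2,37] z:[36,77/2] -> hit [36,37] leaf, test {P0@t=36, P14(miss)}
    N12 x:[25,29] y:[28,30] z:[41,45] -> miss, prune
  N11 x:[14,37] y:[35/2,26] z:[30,79/2] -> miss, prune

Visited [0, 4, 3, 6, 7, 10, 9, 12, 11]. Tests: 9 box, 2 leaf. Nearest: P0.

== RESULT ==
0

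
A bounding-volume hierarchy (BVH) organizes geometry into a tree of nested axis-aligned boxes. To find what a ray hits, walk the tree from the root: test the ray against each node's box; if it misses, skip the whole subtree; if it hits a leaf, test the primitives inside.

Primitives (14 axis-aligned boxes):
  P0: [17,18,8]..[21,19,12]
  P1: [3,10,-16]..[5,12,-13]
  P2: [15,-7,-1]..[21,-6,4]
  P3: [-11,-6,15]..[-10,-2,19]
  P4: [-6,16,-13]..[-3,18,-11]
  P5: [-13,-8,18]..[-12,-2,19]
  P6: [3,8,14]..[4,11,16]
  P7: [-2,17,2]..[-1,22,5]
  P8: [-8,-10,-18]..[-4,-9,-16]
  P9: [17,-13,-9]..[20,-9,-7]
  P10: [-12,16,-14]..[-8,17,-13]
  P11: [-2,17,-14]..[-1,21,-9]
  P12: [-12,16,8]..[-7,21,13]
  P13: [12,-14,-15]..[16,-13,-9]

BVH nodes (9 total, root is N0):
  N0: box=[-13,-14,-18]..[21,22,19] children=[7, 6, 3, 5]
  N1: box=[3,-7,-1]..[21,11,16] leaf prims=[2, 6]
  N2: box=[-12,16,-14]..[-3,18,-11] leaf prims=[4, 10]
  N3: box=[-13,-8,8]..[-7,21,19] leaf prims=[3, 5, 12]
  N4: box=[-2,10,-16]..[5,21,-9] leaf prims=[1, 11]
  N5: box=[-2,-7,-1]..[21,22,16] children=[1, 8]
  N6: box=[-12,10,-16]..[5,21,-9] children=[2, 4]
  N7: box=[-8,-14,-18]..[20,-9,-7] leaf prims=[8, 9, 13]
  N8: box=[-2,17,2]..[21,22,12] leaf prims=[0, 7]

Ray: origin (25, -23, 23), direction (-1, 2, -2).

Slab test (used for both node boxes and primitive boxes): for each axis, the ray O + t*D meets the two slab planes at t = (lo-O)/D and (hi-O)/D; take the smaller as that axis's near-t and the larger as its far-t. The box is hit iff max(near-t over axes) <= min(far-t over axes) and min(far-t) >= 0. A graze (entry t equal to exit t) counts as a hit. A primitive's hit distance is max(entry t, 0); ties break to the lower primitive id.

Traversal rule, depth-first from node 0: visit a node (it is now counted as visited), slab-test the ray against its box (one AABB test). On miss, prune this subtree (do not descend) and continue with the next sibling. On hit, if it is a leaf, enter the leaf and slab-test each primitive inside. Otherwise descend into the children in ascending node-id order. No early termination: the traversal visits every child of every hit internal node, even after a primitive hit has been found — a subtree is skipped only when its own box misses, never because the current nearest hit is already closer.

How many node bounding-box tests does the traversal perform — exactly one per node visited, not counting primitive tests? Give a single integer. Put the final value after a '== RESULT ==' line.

Walk:
N0 x:[4,38] y:[9/2,45/2] z:[2,41/2] -> hit [9/2,41/2], descend [3, 5, 6, 7]
  N3 x:[32,38] y:[15/2,22] z:[2,15/2] -> miss, prune
  N5 x:[4,27] y:[8,45/2] z:[7/2,12] -> hit [8,12], descend [1, 8]
    N1 x:[4,22] y:[8,17] z:[7/2,12] -> hit [8,12] leaf, test {P2(miss), P6(miss)}
    N8 x:[4,27] y:[20,45/2] z:[11/2,21/2] -> miss, prune
  N6 x:[20,37] y:[33/2,22] z:[16,39/2] -> miss, prune
  N7 x:[5,33] y:[9/2,7] z:[15,41/2] -> miss, prune

Visited [0, 3, 5, 1, 8, 6, 7]. Tests: 7 box, 1 leaf. Nearest: miss.

== RESULT ==
7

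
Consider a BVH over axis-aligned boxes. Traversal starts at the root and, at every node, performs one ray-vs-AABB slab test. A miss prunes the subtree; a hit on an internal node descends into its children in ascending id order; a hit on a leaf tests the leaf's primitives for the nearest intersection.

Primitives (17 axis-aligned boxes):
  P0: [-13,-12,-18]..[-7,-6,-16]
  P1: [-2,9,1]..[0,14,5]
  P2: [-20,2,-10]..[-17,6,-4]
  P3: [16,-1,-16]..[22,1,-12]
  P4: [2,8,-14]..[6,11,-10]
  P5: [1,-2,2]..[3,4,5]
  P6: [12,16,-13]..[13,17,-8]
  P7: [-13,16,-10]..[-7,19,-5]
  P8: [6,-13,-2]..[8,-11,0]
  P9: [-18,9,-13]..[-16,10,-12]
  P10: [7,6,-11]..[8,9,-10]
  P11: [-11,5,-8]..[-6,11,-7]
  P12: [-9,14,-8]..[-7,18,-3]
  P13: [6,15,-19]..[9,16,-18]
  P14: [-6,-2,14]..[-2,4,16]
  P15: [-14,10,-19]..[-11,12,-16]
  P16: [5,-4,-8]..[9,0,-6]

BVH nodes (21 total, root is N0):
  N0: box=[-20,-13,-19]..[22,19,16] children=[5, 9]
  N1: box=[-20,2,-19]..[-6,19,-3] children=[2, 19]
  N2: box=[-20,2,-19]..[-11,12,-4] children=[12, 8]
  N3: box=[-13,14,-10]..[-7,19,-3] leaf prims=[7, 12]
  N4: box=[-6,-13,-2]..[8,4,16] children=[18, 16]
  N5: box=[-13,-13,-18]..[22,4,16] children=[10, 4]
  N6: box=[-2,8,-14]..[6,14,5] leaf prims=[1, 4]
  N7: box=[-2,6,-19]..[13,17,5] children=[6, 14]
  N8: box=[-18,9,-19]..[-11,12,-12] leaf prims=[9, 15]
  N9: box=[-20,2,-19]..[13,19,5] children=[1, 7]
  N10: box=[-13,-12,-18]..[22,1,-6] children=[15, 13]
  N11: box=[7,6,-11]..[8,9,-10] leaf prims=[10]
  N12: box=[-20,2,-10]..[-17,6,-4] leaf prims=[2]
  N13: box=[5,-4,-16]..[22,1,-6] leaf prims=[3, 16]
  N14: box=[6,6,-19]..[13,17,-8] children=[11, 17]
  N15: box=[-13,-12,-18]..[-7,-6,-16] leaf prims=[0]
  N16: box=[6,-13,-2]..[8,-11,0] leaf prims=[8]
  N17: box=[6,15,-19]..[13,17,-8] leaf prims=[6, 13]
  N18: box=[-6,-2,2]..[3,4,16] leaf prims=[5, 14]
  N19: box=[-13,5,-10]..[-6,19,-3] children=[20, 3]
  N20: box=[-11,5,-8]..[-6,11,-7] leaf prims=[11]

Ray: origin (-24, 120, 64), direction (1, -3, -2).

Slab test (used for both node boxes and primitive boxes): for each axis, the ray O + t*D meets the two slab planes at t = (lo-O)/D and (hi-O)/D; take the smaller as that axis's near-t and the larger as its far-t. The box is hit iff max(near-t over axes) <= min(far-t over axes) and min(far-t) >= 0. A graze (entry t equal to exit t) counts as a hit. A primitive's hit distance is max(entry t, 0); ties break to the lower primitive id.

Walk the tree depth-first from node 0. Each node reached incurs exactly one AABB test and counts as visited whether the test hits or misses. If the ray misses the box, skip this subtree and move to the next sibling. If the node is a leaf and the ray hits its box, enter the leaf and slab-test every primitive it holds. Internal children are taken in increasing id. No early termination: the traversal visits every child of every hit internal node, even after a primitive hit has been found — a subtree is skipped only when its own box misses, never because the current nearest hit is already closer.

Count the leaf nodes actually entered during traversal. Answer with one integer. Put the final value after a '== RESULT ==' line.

Traverse from the root:
N0 x:[4,46] y:[101/3,133/3] z:[24,83/2] -> hit [101/3,83/2], descend [5, 9]
  N5 x:[11,46] y:[116/3,133/3] z:[24,41] -> hit [116/3,41], descend [4, 10]
    N4 x:[18,32] y:[116/3,133/3] z:[24,33] -> miss, prune
    N10 x:[11,46] y:[119/3,44] z:[35,41] -> hit [119/3,41], descend [13, 15]
      N13 x:[29,46] y:[119/3,124/3] z:[35,40] -> hit [119/3,40] leaf, test {P3@t=40, P16(miss)}
      N15 x:[11,17] y:[42,44] z:[40,41] -> miss, prune
  N9 x:[4,37] y:[101/3,118/3] z:[59/2,83/2] -> hit [101/3,37], descend [1, 7]
    N1 x:[4,18] y:[101/3,118/3] z:[67/2,83/2] -> miss, prune
    N7 x:[22,37] y:[103/3,38] z:[59/2,83/2] -> hit [103/3,37], descend [6, 14]
      N6 x:[22,30] y:[106/3,112/3] z:[59/2,39] -> miss, prune
      N14 x:[30,37] y:[103/3,38] z:[36,83/2] -> hit [36,37], descend [11, 17]
        N11 x:[31,32] y:[37,38] z:[37,75/2] -> miss, prune
        N17 x:[30,37] y:[103/3,35] z:[36,83/2] -> miss, prune

13 AABB tests over nodes [0, 5, 4, 10, 13, 15, 9, 1, 7, 6, 14, 11, 17]; 1 leaf entered; closest P3.

== RESULT ==
1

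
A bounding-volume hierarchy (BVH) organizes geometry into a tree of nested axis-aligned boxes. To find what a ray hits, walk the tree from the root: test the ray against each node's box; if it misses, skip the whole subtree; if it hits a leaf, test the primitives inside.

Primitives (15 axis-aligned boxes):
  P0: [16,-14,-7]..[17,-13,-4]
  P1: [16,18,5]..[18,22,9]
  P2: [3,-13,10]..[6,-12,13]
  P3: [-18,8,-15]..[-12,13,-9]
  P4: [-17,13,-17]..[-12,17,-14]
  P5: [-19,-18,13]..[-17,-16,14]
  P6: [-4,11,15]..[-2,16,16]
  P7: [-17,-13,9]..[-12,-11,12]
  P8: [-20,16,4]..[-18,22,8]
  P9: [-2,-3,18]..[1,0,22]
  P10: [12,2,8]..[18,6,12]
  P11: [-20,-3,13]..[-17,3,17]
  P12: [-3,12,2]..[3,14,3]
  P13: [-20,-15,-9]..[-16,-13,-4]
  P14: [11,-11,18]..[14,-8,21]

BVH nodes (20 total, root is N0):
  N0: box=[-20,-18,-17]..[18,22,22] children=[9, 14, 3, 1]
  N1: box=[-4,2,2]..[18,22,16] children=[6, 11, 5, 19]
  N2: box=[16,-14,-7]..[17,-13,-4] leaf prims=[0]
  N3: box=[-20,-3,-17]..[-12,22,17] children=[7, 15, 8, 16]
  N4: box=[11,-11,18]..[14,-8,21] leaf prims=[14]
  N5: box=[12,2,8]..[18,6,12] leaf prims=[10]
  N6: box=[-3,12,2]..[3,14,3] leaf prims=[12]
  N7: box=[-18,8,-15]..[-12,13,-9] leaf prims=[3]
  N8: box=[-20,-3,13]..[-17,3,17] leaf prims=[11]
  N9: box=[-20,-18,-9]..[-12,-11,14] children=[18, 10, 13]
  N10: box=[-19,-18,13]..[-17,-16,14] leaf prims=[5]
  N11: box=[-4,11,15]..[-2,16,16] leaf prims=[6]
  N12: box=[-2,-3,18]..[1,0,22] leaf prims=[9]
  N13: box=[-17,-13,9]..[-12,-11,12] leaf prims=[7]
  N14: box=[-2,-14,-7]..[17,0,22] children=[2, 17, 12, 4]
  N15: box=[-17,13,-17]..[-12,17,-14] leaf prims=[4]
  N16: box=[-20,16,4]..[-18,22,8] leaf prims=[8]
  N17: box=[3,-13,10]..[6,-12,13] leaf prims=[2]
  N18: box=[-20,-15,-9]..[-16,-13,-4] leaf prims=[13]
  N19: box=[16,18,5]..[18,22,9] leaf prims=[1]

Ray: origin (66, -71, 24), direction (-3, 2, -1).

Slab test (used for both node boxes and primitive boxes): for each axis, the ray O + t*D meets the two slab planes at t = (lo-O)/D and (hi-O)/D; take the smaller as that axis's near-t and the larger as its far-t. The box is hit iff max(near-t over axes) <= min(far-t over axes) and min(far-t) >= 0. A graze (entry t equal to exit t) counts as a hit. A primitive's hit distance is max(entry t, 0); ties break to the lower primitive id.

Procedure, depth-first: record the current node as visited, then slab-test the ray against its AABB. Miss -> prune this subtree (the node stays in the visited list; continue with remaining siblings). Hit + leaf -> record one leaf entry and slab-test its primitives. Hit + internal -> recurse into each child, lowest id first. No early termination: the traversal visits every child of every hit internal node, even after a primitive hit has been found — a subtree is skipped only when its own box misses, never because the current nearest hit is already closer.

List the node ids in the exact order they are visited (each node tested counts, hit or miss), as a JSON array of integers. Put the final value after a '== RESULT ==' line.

Traverse from the root:
N0 x:[16,86/3] y:[53/2,93/2] z:[2,41] -> hit [53/2,86/3], descend [1, 3, 9, 14]
  N1 x:[16,70/3] y:[73/2,93/2] z:[8,22] -> miss, prune
  N3 x:[26,86/3] y:[34,93/2] z:[7,41] -> miss, prune
  N9 x:[26,86/3] y:[53/2,30] z:[10,33] -> hit [53/2,86/3], descend [10, 13, 18]
    N10 x:[83/3,85/3] y:[53/2,55/2] z:[10,11] -> miss, prune
    N13 x:[26,83/3] y:[29,30] z:[12,15] -> miss, prune
    N18 x:[82/3,86/3] y:[28,29] z:[28,33] -> hit [28,86/3] leaf, test {P13@t=28}
  N14 x:[49/3,68/3] y:[57/2,71/2] z:[2,31] -> miss, prune

Summary -> nodes [0, 1, 3, 9, 10, 13, 18, 14]; box-tests=8; leaf-entries=1; first=P13

== RESULT ==
[0, 1, 3, 9, 10, 13, 18, 14]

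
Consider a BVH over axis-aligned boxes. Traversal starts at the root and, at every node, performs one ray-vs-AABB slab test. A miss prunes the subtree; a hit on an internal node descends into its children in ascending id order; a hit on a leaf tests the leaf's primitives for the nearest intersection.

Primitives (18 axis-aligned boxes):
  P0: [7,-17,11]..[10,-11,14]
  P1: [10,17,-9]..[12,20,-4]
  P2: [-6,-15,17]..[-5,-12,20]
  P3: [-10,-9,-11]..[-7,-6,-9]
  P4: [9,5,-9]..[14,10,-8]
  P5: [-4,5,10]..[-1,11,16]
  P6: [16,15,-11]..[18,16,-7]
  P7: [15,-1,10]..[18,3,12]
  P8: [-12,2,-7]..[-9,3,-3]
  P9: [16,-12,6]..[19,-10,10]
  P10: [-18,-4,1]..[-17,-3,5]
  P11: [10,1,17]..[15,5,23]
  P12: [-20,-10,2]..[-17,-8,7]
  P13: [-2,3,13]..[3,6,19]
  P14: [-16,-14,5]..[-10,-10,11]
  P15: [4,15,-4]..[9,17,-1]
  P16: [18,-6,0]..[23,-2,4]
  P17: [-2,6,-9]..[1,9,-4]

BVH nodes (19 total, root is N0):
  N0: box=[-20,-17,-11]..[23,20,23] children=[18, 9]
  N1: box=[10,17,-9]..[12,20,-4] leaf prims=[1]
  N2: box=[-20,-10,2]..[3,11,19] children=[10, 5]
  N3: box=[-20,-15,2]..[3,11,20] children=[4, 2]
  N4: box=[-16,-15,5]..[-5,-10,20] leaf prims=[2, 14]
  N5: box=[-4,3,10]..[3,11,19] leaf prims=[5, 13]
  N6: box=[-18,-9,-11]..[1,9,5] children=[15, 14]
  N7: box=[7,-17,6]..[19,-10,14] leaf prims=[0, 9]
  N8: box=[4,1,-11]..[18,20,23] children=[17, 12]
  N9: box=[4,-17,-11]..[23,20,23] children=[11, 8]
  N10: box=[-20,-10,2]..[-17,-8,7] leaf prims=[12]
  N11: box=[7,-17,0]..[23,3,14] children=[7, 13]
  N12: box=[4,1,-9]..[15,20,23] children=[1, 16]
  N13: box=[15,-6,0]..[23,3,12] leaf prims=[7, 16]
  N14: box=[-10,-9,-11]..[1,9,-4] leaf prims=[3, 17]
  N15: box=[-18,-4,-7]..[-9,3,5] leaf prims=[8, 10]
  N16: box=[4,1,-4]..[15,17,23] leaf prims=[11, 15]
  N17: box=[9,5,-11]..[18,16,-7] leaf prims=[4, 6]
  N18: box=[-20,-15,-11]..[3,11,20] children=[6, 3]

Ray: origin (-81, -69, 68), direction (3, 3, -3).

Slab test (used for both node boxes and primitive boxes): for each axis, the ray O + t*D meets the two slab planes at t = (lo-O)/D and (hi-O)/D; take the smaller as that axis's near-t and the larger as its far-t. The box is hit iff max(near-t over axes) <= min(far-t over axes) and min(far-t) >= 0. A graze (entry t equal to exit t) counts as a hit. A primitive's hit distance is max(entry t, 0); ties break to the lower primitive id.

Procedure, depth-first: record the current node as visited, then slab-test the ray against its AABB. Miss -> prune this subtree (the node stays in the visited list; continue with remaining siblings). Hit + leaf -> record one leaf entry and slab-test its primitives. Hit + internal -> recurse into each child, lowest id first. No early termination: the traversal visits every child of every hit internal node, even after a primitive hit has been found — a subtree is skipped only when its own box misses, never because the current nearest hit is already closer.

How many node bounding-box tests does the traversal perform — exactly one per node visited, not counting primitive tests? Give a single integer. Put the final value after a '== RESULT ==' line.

Walk:
N0 x:[61/3,104/3] y:[52/3,89/3] z:[15,79/3] -> hit [61/3,79/3], descend [9, 18]
  N9 x:[85/3,104/3] y:[52/3,89/3] z:[15,79/3] -> miss, prune
  N18 x:[61/3,28] y:[18,80/3] z:[16,79/3] -> hit [61/3,79/3], descend [3, 6]
    N3 x:[61/3,28] y:[18,80/3] z:[16,22] -> hit [61/3,22], descend [2, 4]
      N2 x:[61/3,28] y:[59/3,80/3] z:[49/3,22] -> hit [61/3,22], descend [5, 10]
        N5 x:[77/3,28] y:[24,80/3] z:[49/3,58/3] -> miss, prune
        N10 x:[61/3,64/3] y:[59/3,61/3] z:[61/3,22] -> hit [61/3,61/3] leaf, test {P12@t=61/3}
      N4 x:[65/3,76/3] y:[18,59/3] z:[16,21] -> miss, prune
    N6 x:[21,82/3] y:[20,26] z:[21,79/3] -> hit [21,26], descend [14, 15]
      N14 x:[71/3,82/3] y:[20,26] z:[24,79/3] -> hit [24,26] leaf, test {P3(miss), P17(miss)}
      N15 x:[21,24] y:[65/3,24] z:[21,25] -> hit [65/3,24] leaf, test {P8@t=71/3, P10(miss)}

order=[0, 9, 18, 3, 2, 5, 10, 4, 6, 14, 15]  |boxes|=11  |leaves|=3  hit=P12

== RESULT ==
11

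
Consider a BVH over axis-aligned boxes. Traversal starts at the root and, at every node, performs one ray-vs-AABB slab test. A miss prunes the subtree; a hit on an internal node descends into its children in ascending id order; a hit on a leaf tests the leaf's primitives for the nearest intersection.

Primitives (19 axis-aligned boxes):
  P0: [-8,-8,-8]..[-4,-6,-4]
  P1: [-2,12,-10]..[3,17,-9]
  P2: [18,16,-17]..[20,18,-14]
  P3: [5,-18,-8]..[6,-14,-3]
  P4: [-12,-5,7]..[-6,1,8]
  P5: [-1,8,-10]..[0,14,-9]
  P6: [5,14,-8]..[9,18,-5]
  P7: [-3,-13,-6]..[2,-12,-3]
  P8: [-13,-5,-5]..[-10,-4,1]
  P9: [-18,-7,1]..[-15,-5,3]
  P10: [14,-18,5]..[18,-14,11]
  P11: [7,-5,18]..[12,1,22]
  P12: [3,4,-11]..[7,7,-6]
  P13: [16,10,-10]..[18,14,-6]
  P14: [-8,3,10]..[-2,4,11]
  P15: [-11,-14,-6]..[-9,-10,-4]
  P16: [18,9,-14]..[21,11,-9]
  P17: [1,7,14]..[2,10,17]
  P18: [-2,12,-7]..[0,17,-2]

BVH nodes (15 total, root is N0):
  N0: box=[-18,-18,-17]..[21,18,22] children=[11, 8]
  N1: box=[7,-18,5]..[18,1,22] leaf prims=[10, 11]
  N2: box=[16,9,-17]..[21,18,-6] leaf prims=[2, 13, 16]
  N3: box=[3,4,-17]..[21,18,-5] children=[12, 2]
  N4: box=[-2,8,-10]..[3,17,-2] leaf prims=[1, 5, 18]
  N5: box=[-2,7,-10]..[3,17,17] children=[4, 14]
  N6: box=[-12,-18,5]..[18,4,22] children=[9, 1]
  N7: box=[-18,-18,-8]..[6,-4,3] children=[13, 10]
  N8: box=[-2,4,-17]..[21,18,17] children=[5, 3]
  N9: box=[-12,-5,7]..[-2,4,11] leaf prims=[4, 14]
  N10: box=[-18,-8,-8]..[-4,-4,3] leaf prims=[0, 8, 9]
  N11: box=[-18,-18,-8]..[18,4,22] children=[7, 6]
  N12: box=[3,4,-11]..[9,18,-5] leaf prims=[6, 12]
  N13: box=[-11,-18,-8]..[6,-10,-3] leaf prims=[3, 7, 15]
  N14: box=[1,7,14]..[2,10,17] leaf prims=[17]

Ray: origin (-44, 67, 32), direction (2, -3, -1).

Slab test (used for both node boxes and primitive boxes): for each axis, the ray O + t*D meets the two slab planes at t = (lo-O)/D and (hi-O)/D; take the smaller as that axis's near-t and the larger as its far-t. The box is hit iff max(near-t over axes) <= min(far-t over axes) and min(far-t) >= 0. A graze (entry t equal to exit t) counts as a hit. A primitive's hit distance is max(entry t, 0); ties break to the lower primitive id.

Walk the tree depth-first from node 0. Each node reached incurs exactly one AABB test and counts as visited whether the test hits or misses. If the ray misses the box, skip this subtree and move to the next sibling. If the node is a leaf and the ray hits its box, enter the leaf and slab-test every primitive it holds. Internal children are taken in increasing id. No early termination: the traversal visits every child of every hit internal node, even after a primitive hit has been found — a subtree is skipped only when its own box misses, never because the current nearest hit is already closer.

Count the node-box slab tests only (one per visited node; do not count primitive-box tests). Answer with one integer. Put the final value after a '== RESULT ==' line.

Traverse from the root:
N0 x:[13,65/2] y:[49/3,85/3] z:[10,49] -> hit [49/3,85/3], descend [8, 11]
  N8 x:[21,65/2] y:[49/3,21] z:[15,49] -> hit [21,21], descend [3, 5]
    N3 x:[47/2,65/2] y:[49/3,21] z:[37,49] -> miss, prune
    N5 x:[21,47/2] y:[50/3,20] z:[15,42] -> miss, prune
  N11 x:[13,31] y:[21,85/3] z:[10,40] -> hit [21,85/3], descend [6, 7]
    N6 x:[16,31] y:[21,85/3] z:[10,27] -> hit [21,27], descend [1, 9]
      N1 x:[51/2,31] y:[22,85/3] z:[10,27] -> hit [51/2,27] leaf, test {P10(miss), P11(miss)}
      N9 x:[16,21] y:[21,24] z:[21,25] -> hit [21,21] leaf, test {P4(miss), P14@t=21}
    N7 x:[13,25] y:[71/3,85/3] z:[29,40] -> miss, prune

9 AABB tests over nodes [0, 8, 3, 5, 11, 6, 1, 9, 7]; 2 leaves entered; closest P14.

== RESULT ==
9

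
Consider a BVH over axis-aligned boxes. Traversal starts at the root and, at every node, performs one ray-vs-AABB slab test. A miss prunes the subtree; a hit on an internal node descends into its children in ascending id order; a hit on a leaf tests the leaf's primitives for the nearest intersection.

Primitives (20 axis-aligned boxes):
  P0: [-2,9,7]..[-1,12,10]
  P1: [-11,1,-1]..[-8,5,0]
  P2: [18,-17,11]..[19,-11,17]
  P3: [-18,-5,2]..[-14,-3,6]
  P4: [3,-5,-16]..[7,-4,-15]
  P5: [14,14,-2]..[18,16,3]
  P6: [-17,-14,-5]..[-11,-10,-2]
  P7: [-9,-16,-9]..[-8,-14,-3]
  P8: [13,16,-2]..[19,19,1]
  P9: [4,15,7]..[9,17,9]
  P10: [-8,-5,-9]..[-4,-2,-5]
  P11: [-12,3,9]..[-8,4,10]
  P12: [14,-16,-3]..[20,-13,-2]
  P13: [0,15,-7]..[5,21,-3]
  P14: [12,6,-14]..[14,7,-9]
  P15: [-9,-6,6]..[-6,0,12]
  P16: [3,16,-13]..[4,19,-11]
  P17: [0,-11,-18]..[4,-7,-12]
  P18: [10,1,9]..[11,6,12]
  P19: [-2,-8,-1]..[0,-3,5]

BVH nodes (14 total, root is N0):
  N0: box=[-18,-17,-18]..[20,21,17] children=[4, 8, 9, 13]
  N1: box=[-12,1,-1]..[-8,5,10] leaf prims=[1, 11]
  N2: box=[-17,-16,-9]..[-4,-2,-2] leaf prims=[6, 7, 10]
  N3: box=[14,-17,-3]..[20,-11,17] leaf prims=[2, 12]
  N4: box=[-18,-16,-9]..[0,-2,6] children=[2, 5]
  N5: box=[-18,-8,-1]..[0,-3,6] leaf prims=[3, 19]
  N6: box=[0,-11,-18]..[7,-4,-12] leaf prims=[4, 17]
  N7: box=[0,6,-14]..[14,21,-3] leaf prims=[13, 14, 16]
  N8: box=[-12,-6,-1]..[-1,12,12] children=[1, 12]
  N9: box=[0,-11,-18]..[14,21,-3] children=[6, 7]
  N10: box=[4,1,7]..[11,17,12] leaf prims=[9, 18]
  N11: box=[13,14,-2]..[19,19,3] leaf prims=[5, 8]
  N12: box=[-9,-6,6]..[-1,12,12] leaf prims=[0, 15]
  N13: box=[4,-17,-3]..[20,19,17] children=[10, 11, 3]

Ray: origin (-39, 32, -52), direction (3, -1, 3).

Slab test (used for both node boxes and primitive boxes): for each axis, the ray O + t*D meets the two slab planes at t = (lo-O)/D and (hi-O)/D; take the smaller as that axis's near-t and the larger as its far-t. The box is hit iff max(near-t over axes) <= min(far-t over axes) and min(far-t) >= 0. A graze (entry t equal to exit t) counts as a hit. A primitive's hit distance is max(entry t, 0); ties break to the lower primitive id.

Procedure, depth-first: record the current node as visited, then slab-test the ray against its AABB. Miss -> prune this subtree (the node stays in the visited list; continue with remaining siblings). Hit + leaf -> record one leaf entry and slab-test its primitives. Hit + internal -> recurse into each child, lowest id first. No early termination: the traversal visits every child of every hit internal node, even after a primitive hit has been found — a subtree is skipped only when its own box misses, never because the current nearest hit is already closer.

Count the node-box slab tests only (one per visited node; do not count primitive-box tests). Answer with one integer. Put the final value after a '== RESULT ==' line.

Walk:
N0 x:[7,59/3] y:[11,49] z:[34/3,23] -> hit [34/3,59/3], descend [4, 8, 9, 13]
  N4 x:[7,13] y:[34,48] z:[43/3,58/3] -> miss, prune
  N8 x:[9,38/3] y:[20,38] z:[17,64/3] -> miss, prune
  N9 x:[13,53/3] y:[11,43] z:[34/3,49/3] -> hit [13,49/3], descend [6, 7]
    N6 x:[13,46/3] y:[36,43] z:[34/3,40/3] -> miss, prune
    N7 x:[13,53/3] y:[11,26] z:[38/3,49/3] -> hit [13,49/3] leaf, test {P13(miss), P14(miss), P16(miss)}
  N13 x:[43/3,59/3] y:[13,49] z:[49/3,23] -> hit [49/3,59/3], descend [3, 10, 11]
    N3 x:[53/3,59/3] y:[43,49] z:[49/3,23] -> miss, prune
    N10 x:[43/3,50/3] y:[15,31] z:[59/3,64/3] -> miss, prune
    N11 x:[52/3,58/3] y:[13,18] z:[50/3,55/3] -> hit [52/3,18] leaf, test {P5@t=53/3, P8(miss)}

10 AABB tests over nodes [0, 4, 8, 9, 6, 7, 13, 3, 10, 11]; 2 leaves entered; closest P5.

== RESULT ==
10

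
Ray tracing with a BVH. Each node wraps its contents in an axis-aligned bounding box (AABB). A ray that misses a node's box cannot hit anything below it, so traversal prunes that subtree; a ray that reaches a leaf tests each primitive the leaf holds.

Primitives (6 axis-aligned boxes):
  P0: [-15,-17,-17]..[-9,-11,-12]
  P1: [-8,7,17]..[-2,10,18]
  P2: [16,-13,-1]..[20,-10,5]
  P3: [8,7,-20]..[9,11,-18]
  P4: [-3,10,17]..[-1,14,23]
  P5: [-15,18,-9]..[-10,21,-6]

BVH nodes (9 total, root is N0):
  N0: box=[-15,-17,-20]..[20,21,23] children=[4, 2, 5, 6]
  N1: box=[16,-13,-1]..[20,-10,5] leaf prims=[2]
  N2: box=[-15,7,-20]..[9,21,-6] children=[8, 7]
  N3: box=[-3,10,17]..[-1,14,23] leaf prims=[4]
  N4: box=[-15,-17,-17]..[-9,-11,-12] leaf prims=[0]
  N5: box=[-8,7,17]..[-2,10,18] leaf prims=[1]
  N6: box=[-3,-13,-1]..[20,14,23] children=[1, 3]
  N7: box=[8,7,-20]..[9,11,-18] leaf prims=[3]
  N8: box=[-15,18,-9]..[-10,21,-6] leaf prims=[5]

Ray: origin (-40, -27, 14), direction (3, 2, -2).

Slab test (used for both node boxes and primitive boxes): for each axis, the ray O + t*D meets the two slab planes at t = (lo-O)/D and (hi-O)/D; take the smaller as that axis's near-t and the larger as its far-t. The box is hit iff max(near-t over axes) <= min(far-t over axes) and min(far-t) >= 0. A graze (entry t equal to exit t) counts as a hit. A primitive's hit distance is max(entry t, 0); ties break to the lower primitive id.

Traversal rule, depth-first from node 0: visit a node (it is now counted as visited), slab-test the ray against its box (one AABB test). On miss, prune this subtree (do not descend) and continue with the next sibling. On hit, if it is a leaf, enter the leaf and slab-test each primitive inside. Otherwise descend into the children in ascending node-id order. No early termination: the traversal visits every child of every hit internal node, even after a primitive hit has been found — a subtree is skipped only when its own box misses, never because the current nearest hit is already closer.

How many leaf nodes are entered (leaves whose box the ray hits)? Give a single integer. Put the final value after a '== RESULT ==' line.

Walk:
N0 x:[25/3,20] y:[5,24] z:[-9/2,17] -> hit [25/3,17], descend [2, 4, 5, 6]
  N2 x:[25/3,49/3] y:[17,24] z:[10,17] -> miss, prune
  N4 x:[25/3,31/3] y:[5,8] z:[13,31/2] -> miss, prune
  N5 x:[32/3,38/3] y:[17,37/2] z:[-2,-3/2] -> miss, prune
  N6 x:[37/3,20] y:[7,41/2] z:[-9/2,15/2] -> miss, prune

5 AABB tests over nodes [0, 2, 4, 5, 6]; 0 leaves entered; closest miss.

== RESULT ==
0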